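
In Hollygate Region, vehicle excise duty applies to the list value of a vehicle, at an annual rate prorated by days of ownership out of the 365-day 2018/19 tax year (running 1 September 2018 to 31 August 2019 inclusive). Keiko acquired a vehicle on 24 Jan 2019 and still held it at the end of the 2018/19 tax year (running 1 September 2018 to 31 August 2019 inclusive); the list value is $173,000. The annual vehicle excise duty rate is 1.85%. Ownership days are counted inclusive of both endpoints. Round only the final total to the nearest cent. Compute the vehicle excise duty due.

$1,929.07

Days held (24 Jan – 31 Aug 2019): 220 out of 365
Tax = $173,000 × 1.85% × 220/365 = $1,929.0685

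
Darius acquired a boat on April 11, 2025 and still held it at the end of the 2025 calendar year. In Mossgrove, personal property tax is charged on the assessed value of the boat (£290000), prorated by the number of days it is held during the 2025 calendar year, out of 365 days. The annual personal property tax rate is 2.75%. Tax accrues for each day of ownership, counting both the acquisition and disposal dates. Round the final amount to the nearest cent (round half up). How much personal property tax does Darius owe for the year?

£5790.07

Days held (April 11 – December 31, 2025): 265 out of 365
Tax = £290000 × 2.75% × 265/365 = £5790.0685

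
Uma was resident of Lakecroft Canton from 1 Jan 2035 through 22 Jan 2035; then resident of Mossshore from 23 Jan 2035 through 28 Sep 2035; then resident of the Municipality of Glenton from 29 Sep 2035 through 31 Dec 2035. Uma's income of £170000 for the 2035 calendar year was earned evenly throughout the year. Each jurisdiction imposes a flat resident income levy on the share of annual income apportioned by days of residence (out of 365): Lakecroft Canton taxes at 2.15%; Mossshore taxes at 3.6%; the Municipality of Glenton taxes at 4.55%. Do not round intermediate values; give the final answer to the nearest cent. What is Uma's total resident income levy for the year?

£6387.34

Lakecroft Canton, 1 Jan – 22 Jan 2035: 22 days → £170000 × 2.15% × 22/365 = £220.3014
Mossshore, 23 Jan – 28 Sep 2035: 249 days → £170000 × 3.6% × 249/365 = £4175.0137
The Municipality of Glenton, 29 Sep – 31 Dec 2035: 94 days → £170000 × 4.55% × 94/365 = £1992.0274
Total = £6387.3425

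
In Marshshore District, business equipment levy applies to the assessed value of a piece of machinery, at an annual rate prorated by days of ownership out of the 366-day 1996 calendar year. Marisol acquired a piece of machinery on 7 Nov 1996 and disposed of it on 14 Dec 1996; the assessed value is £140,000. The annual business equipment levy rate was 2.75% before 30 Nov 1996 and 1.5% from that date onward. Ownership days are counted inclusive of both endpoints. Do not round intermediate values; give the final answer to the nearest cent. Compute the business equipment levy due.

£328.01

7 Nov – 29 Nov 1996: 23 days at 2.75% → £140,000 × 2.75% × 23/366 = £241.9399
30 Nov – 14 Dec 1996: 15 days at 1.5% → £140,000 × 1.5% × 15/366 = £86.0656
Total = £328.0055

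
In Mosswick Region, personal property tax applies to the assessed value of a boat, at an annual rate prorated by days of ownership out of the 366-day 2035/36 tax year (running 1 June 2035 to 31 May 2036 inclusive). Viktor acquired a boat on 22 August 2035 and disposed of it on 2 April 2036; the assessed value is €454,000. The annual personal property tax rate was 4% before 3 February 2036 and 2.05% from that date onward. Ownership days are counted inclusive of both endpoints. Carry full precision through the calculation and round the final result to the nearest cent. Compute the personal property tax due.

€9,712.62

22 August 2035 – 2 February 2036: 165 days at 4% → €454,000 × 4% × 165/366 = €8,186.8852
3 February – 2 April 2036: 60 days at 2.05% → €454,000 × 2.05% × 60/366 = €1,525.7377
Total = €9,712.6230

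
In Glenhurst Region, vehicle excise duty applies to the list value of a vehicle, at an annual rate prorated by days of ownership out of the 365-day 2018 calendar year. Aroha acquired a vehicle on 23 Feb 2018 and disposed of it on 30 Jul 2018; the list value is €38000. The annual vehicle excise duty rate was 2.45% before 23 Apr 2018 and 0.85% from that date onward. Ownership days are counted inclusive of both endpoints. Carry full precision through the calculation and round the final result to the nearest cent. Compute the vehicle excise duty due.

23 Feb – 22 Apr 2018: 59 days at 2.45% → €38000 × 2.45% × 59/365 = €150.4904
23 Apr – 30 Jul 2018: 99 days at 0.85% → €38000 × 0.85% × 99/365 = €87.6082
Total = €238.0986

€238.10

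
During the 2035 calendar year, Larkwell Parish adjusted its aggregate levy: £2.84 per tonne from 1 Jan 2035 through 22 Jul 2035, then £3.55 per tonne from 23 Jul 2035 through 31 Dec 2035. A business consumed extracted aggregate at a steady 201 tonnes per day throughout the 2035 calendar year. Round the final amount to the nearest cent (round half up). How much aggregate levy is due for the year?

£231,475.62

1 Jan – 22 Jul 2035: 203 days × 201 tonnes/day = 40,803 tonnes at £2.84/tonne → £115,880.52
23 Jul – 31 Dec 2035: 162 days × 201 tonnes/day = 32,562 tonnes at £3.55/tonne → £115,595.10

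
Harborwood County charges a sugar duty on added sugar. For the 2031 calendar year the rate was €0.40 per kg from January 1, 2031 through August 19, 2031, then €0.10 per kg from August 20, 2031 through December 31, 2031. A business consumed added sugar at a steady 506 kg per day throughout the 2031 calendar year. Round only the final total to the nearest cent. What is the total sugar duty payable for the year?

€53,534.80

January 1 – August 19, 2031: 231 days × 506 kg/day = 116,886 kg at €0.40/kg → €46,754.40
August 20 – December 31, 2031: 134 days × 506 kg/day = 67,804 kg at €0.10/kg → €6,780.40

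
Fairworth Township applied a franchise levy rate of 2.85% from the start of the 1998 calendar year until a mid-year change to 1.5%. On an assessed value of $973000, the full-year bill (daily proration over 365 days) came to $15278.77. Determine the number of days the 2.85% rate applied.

19 days

Let d = days at the first rate; then 365 − d days at the second rate.
$973000 × [2.85%·d + 1.5%·(365−d)] / 365 = $15278.77
Solving gives d = 19, so the new rate took effect on 20 January 1998.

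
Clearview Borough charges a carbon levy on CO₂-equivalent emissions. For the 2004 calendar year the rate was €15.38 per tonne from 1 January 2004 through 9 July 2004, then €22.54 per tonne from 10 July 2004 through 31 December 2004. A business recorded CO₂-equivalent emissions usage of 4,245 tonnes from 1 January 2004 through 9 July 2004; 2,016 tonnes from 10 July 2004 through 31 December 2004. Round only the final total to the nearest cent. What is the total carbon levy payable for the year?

€110728.74

1 January – 9 July 2004: 4,245 tonnes at €15.38/tonne → €65288.10
10 July – 31 December 2004: 2,016 tonnes at €22.54/tonne → €45440.64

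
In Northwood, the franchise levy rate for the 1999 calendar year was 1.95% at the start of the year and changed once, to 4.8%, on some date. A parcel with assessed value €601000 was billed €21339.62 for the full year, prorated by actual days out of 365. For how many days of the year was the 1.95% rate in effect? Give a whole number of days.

160 days

Let d = days at the first rate; then 365 − d days at the second rate.
€601000 × [1.95%·d + 4.8%·(365−d)] / 365 = €21339.62
Solving gives d = 160, so the new rate took effect on June 10, 1999.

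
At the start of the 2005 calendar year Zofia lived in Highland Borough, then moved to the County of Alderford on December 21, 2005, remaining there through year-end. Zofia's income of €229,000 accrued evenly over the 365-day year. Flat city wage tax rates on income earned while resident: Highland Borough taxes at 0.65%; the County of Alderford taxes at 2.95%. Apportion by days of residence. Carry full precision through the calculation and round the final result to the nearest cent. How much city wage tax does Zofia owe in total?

€1,647.23

Highland Borough, January 1 – December 20, 2005: 354 days → €229,000 × 0.65% × 354/365 = €1,443.6411
The County of Alderford, December 21 – December 31, 2005: 11 days → €229,000 × 2.95% × 11/365 = €203.5904
Total = €1,647.2315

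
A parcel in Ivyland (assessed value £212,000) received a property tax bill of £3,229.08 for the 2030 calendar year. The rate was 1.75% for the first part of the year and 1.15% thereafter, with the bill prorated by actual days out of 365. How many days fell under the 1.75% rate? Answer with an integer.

Let d = days at the first rate; then 365 − d days at the second rate.
£212,000 × [1.75%·d + 1.15%·(365−d)] / 365 = £3,229.08
Solving gives d = 227, so the new rate took effect on 16 August 2030.

227 days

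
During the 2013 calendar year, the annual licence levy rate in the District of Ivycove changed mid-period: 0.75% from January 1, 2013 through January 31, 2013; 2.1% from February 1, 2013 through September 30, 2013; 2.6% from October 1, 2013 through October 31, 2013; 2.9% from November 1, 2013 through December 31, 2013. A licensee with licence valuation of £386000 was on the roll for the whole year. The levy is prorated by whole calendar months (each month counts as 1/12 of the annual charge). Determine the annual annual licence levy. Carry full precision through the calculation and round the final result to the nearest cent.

£8347.25

January 1 – January 31, 2013: 1 month at 0.75% → £386000 × 0.75% × 1/12 = £241.2500
February 1 – September 30, 2013: 8 months at 2.1% → £386000 × 2.1% × 8/12 = £5404.0000
October 1 – October 31, 2013: 1 month at 2.6% → £386000 × 2.6% × 1/12 = £836.3333
November 1 – December 31, 2013: 2 months at 2.9% → £386000 × 2.9% × 2/12 = £1865.6667
Total = £8347.2500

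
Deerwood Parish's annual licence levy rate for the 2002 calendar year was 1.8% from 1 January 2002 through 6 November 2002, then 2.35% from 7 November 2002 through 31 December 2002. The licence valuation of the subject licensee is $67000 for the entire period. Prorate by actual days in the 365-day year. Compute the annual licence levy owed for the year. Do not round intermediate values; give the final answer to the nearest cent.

1 January – 6 November 2002: 310 days at 1.8% → $67000 × 1.8% × 310/365 = $1024.2740
7 November – 31 December 2002: 55 days at 2.35% → $67000 × 2.35% × 55/365 = $237.2534
Total = $1261.5274

$1261.53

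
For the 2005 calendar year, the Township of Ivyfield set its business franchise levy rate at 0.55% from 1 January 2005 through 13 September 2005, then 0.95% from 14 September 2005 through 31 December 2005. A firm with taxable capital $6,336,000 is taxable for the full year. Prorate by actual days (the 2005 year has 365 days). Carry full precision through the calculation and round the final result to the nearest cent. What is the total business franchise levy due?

1 January – 13 September 2005: 256 days at 0.55% → $6,336,000 × 0.55% × 256/365 = $24,441.3370
14 September – 31 December 2005: 109 days at 0.95% → $6,336,000 × 0.95% × 109/365 = $17,975.1452
Total = $42,416.4822

$42,416.48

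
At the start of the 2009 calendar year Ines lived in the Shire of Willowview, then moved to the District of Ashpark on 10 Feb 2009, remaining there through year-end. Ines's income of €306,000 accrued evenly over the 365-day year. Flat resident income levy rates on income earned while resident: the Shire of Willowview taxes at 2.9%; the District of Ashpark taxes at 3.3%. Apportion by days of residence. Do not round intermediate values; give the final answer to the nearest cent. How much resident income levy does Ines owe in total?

The Shire of Willowview, 1 Jan – 9 Feb 2009: 40 days → €306,000 × 2.9% × 40/365 = €972.4932
The District of Ashpark, 10 Feb – 31 Dec 2009: 325 days → €306,000 × 3.3% × 325/365 = €8,991.3699
Total = €9,963.8630

€9,963.86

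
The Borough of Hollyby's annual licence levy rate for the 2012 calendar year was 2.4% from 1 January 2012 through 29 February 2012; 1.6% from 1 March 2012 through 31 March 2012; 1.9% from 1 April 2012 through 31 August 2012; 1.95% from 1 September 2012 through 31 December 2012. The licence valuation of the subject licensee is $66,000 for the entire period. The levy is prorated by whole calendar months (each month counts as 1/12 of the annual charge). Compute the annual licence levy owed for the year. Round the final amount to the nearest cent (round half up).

$1,303.50

1 January – 29 February 2012: 2 months at 2.4% → $66,000 × 2.4% × 2/12 = $264.0000
1 March – 31 March 2012: 1 month at 1.6% → $66,000 × 1.6% × 1/12 = $88.0000
1 April – 31 August 2012: 5 months at 1.9% → $66,000 × 1.9% × 5/12 = $522.5000
1 September – 31 December 2012: 4 months at 1.95% → $66,000 × 1.95% × 4/12 = $429.0000
Total = $1,303.5000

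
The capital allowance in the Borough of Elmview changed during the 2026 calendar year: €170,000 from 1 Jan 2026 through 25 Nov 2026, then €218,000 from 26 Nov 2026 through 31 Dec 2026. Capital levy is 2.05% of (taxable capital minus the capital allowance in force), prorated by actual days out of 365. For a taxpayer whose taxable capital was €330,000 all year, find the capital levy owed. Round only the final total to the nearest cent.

€3,182.95

1 Jan – 25 Nov 2026: 329 days, exemption €170,000 → (€330,000 − €170,000) × 2.05% × 329/365 = €2,956.4932
26 Nov – 31 Dec 2026: 36 days, exemption €218,000 → (€330,000 − €218,000) × 2.05% × 36/365 = €226.4548
Total = €3,182.9479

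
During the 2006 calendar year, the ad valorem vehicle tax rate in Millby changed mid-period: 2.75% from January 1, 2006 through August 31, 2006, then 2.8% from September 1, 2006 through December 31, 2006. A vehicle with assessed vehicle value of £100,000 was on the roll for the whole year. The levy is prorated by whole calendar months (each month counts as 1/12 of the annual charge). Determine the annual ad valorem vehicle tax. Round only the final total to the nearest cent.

January 1 – August 31, 2006: 8 months at 2.75% → £100,000 × 2.75% × 8/12 = £1,833.3333
September 1 – December 31, 2006: 4 months at 2.8% → £100,000 × 2.8% × 4/12 = £933.3333
Total = £2,766.6667

£2,766.67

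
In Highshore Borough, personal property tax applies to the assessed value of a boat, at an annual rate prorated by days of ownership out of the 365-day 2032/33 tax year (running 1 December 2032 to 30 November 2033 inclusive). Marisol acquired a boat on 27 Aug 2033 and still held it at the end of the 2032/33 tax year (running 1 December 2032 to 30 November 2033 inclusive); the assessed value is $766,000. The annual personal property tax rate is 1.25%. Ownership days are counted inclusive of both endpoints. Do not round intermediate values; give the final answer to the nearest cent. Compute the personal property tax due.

$2,518.36

Days held (27 Aug – 30 Nov 2033): 96 out of 365
Tax = $766,000 × 1.25% × 96/365 = $2,518.3562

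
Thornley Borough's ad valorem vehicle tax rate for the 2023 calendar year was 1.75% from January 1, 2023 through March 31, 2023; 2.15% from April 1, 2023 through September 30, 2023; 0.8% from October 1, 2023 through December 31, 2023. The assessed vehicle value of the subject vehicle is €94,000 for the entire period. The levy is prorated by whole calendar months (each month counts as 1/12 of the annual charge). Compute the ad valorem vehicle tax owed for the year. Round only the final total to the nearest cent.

€1,609.75

January 1 – March 31, 2023: 3 months at 1.75% → €94,000 × 1.75% × 3/12 = €411.2500
April 1 – September 30, 2023: 6 months at 2.15% → €94,000 × 2.15% × 6/12 = €1,010.5000
October 1 – December 31, 2023: 3 months at 0.8% → €94,000 × 0.8% × 3/12 = €188.0000
Total = €1,609.7500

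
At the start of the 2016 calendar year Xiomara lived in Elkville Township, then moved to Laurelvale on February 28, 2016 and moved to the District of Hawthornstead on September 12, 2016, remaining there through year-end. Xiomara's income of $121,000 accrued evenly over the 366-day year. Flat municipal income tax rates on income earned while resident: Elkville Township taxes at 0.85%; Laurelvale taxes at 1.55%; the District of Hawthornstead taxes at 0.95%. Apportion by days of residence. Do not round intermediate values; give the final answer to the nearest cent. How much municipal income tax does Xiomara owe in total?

Elkville Township, January 1 – February 27, 2016: 58 days → $121,000 × 0.85% × 58/366 = $162.9863
Laurelvale, February 28 – September 11, 2016: 197 days → $121,000 × 1.55% × 197/366 = $1,009.4904
The District of Hawthornstead, September 12 – December 31, 2016: 111 days → $121,000 × 0.95% × 111/366 = $348.6189
Total = $1,521.0956

$1,521.10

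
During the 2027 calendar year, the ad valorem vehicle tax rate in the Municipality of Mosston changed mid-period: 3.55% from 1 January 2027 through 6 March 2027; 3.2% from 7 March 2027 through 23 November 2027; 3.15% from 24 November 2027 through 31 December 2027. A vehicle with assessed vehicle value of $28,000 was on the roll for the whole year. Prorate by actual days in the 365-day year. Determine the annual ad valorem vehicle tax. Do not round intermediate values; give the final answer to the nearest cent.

1 January – 6 March 2027: 65 days at 3.55% → $28,000 × 3.55% × 65/365 = $177.0137
7 March – 23 November 2027: 262 days at 3.2% → $28,000 × 3.2% × 262/365 = $643.1562
24 November – 31 December 2027: 38 days at 3.15% → $28,000 × 3.15% × 38/365 = $91.8247
Total = $911.9945

$911.99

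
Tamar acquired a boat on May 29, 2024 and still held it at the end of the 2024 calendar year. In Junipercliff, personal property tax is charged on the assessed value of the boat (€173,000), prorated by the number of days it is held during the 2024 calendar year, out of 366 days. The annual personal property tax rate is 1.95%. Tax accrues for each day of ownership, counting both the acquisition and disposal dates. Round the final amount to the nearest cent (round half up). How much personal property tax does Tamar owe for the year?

€2,000.14

Days held (May 29 – December 31, 2024): 217 out of 366
Tax = €173,000 × 1.95% × 217/366 = €2,000.1352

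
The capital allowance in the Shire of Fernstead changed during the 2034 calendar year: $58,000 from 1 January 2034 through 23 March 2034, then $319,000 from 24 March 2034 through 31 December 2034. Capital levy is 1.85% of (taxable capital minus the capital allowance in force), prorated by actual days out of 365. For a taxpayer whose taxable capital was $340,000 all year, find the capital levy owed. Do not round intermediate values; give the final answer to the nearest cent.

$1,473.26

1 January – 23 March 2034: 82 days, exemption $58,000 → ($340,000 − $58,000) × 1.85% × 82/365 = $1,172.0384
24 March – 31 December 2034: 283 days, exemption $319,000 → ($340,000 − $319,000) × 1.85% × 283/365 = $301.2205
Total = $1,473.2589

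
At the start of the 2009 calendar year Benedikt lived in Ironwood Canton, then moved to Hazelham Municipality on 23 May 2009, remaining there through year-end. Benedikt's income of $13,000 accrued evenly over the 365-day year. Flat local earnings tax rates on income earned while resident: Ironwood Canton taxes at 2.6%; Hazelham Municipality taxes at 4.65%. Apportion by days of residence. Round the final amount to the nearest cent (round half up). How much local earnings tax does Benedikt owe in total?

$500.82

Ironwood Canton, 1 January – 22 May 2009: 142 days → $13,000 × 2.6% × 142/365 = $131.4959
Hazelham Municipality, 23 May – 31 December 2009: 223 days → $13,000 × 4.65% × 223/365 = $369.3247
Total = $500.8205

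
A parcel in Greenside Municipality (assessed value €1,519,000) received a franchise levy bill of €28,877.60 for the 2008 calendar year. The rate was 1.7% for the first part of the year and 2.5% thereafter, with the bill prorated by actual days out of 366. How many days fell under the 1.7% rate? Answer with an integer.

Let d = days at the first rate; then 366 − d days at the second rate.
€1,519,000 × [1.7%·d + 2.5%·(366−d)] / 366 = €28,877.60
Solving gives d = 274, so the new rate took effect on 1 October 2008.

274 days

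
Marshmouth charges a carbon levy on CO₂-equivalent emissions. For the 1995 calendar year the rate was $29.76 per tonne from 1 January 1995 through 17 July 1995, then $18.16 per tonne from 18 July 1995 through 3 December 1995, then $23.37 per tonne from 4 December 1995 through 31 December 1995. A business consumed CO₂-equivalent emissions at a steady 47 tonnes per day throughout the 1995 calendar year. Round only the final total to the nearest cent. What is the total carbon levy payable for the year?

$426,340.76

1 January – 17 July 1995: 198 days × 47 tonnes/day = 9,306 tonnes at $29.76/tonne → $276,946.56
18 July – 3 December 1995: 139 days × 47 tonnes/day = 6,533 tonnes at $18.16/tonne → $118,639.28
4 December – 31 December 1995: 28 days × 47 tonnes/day = 1,316 tonnes at $23.37/tonne → $30,754.92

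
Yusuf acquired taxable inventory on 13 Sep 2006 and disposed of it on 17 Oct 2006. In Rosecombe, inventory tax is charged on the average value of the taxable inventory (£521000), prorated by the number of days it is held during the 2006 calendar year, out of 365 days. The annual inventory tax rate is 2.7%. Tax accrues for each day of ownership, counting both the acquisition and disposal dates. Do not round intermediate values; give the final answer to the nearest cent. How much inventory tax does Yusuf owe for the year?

Days held (13 Sep – 17 Oct 2006): 35 out of 365
Tax = £521000 × 2.7% × 35/365 = £1348.8904

£1348.89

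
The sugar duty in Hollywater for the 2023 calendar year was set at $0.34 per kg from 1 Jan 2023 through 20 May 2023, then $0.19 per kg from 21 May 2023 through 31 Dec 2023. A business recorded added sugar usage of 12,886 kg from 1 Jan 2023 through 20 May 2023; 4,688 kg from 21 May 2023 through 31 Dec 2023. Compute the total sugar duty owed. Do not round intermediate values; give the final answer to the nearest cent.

1 Jan – 20 May 2023: 12,886 kg at $0.34/kg → $4381.24
21 May – 31 Dec 2023: 4,688 kg at $0.19/kg → $890.72

$5271.96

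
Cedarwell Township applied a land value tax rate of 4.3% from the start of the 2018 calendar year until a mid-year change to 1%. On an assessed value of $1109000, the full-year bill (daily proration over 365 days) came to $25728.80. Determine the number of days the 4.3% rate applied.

Let d = days at the first rate; then 365 − d days at the second rate.
$1109000 × [4.3%·d + 1%·(365−d)] / 365 = $25728.80
Solving gives d = 146, so the new rate took effect on 27 May 2018.

146 days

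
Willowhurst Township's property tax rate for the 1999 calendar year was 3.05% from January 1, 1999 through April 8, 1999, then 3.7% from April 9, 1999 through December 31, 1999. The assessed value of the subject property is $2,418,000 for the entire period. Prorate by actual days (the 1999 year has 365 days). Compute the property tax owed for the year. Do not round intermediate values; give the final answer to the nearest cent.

January 1 – April 8, 1999: 98 days at 3.05% → $2,418,000 × 3.05% × 98/365 = $19,801.1014
April 9 – December 31, 1999: 267 days at 3.7% → $2,418,000 × 3.7% × 267/365 = $65,444.9918
Total = $85,246.0932

$85,246.09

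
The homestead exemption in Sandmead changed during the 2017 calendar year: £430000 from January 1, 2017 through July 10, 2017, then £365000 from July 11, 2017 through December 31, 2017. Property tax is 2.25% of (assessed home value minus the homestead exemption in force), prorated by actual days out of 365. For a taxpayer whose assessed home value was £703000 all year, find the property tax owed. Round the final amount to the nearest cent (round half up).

£6839.69

January 1 – July 10, 2017: 191 days, exemption £430000 → (£703000 − £430000) × 2.25% × 191/365 = £3214.2945
July 11 – December 31, 2017: 174 days, exemption £365000 → (£703000 − £365000) × 2.25% × 174/365 = £3625.3973
Total = £6839.6918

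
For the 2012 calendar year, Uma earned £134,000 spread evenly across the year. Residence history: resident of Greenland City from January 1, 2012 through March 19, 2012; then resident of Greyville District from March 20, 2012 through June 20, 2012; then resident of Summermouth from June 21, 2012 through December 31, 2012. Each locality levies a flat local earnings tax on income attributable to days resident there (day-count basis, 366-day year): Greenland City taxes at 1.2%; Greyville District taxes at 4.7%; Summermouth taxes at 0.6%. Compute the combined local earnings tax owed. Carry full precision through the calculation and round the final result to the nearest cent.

Greenland City, January 1 – March 19, 2012: 79 days → £134,000 × 1.2% × 79/366 = £347.0820
Greyville District, March 20 – June 20, 2012: 93 days → £134,000 × 4.7% × 93/366 = £1,600.3115
Summermouth, June 21 – December 31, 2012: 194 days → £134,000 × 0.6% × 194/366 = £426.1639
Total = £2,373.5574

£2,373.56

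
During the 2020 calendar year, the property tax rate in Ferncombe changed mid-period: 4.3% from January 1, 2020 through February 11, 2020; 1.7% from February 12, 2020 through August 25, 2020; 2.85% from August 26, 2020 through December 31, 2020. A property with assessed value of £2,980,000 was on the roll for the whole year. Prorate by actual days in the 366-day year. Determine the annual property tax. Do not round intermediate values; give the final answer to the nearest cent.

£71,536.28

January 1 – February 11, 2020: 42 days at 4.3% → £2,980,000 × 4.3% × 42/366 = £14,704.5902
February 12 – August 25, 2020: 196 days at 1.7% → £2,980,000 × 1.7% × 196/366 = £27,129.3989
August 26 – December 31, 2020: 128 days at 2.85% → £2,980,000 × 2.85% × 128/366 = £29,702.2951
Total = £71,536.2842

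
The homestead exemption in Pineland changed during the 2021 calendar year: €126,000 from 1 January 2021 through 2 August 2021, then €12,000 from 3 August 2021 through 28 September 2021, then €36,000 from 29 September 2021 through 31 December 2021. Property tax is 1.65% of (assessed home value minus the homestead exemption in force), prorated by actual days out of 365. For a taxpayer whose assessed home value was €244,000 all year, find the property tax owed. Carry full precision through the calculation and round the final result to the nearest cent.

1 January – 2 August 2021: 214 days, exemption €126,000 → (€244,000 − €126,000) × 1.65% × 214/365 = €1,141.5288
3 August – 28 September 2021: 57 days, exemption €12,000 → (€244,000 − €12,000) × 1.65% × 57/365 = €597.7973
29 September – 31 December 2021: 94 days, exemption €36,000 → (€244,000 − €36,000) × 1.65% × 94/365 = €883.8575
Total = €2,623.1836

€2,623.18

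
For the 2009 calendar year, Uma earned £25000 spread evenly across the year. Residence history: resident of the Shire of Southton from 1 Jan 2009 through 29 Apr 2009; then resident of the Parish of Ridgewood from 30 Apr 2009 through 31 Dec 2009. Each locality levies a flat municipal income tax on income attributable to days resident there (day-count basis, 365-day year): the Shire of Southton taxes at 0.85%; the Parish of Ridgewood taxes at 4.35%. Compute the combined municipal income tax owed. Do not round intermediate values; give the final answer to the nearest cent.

The Shire of Southton, 1 Jan – 29 Apr 2009: 119 days → £25000 × 0.85% × 119/365 = £69.2808
The Parish of Ridgewood, 30 Apr – 31 Dec 2009: 246 days → £25000 × 4.35% × 246/365 = £732.9452
Total = £802.2260

£802.23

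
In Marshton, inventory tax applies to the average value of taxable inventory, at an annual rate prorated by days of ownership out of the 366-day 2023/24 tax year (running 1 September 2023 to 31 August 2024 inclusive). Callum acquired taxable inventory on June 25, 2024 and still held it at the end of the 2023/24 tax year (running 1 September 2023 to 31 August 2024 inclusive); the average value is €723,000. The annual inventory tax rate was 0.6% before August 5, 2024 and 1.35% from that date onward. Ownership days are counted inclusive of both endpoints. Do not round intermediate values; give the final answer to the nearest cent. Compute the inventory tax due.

€1,205.99

June 25 – August 4, 2024: 41 days at 0.6% → €723,000 × 0.6% × 41/366 = €485.9508
August 5 – August 31, 2024: 27 days at 1.35% → €723,000 × 1.35% × 27/366 = €720.0369
Total = €1,205.9877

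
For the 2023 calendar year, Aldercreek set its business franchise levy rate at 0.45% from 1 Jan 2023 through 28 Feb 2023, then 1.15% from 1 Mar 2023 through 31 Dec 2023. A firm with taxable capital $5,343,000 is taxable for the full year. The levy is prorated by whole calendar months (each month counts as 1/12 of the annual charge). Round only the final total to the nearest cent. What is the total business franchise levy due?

$55,211.00

1 Jan – 28 Feb 2023: 2 months at 0.45% → $5,343,000 × 0.45% × 2/12 = $4,007.2500
1 Mar – 31 Dec 2023: 10 months at 1.15% → $5,343,000 × 1.15% × 10/12 = $51,203.7500
Total = $55,211.0000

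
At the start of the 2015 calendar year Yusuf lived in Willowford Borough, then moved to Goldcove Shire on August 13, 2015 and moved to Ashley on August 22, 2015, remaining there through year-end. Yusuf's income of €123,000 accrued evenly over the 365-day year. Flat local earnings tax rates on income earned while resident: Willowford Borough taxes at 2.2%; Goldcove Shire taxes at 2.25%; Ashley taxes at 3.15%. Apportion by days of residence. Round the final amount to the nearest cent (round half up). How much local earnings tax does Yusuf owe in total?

€3,130.10

Willowford Borough, January 1 – August 12, 2015: 224 days → €123,000 × 2.2% × 224/365 = €1,660.6685
Goldcove Shire, August 13 – August 21, 2015: 9 days → €123,000 × 2.25% × 9/365 = €68.2397
Ashley, August 22 – December 31, 2015: 132 days → €123,000 × 3.15% × 132/365 = €1,401.1890
Total = €3,130.0973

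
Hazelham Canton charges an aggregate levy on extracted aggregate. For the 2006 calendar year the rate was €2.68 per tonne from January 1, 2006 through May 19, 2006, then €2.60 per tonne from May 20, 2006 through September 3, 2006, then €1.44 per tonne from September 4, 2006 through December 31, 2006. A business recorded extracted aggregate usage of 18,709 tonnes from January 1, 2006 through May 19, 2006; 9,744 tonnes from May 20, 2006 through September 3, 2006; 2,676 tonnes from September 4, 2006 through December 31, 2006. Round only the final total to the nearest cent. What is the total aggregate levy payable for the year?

€79,327.96

January 1 – May 19, 2006: 18,709 tonnes at €2.68/tonne → €50,140.12
May 20 – September 3, 2006: 9,744 tonnes at €2.60/tonne → €25,334.40
September 4 – December 31, 2006: 2,676 tonnes at €1.44/tonne → €3,853.44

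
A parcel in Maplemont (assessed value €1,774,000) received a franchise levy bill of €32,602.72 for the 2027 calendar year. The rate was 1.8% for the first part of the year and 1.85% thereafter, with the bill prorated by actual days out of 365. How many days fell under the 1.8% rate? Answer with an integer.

Let d = days at the first rate; then 365 − d days at the second rate.
€1,774,000 × [1.8%·d + 1.85%·(365−d)] / 365 = €32,602.72
Solving gives d = 89, so the new rate took effect on 31 Mar 2027.

89 days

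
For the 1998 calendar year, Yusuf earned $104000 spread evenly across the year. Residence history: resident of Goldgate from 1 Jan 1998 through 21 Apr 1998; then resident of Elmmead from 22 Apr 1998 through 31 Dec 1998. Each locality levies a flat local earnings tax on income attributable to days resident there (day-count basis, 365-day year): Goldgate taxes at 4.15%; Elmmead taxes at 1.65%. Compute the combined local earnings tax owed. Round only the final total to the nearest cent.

Goldgate, 1 Jan – 21 Apr 1998: 111 days → $104000 × 4.15% × 111/365 = $1312.5370
Elmmead, 22 Apr – 31 Dec 1998: 254 days → $104000 × 1.65% × 254/365 = $1194.1479
Total = $2506.6849

$2506.68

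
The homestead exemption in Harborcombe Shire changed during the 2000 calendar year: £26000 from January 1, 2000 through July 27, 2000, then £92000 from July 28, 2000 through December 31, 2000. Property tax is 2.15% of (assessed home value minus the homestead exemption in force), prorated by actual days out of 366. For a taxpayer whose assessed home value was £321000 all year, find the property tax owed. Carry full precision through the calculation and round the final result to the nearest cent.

£5733.80

January 1 – July 27, 2000: 209 days, exemption £26000 → (£321000 − £26000) × 2.15% × 209/366 = £3621.8101
July 28 – December 31, 2000: 157 days, exemption £92000 → (£321000 − £92000) × 2.15% × 157/366 = £2111.9932
Total = £5733.8033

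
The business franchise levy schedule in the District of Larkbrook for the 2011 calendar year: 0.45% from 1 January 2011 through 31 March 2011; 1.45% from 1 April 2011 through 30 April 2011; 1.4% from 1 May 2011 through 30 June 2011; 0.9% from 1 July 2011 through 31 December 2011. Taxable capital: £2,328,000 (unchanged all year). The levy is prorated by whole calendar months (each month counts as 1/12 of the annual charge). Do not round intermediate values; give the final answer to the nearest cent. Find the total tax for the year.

£21,340.00

1 January – 31 March 2011: 3 months at 0.45% → £2,328,000 × 0.45% × 3/12 = £2,619.0000
1 April – 30 April 2011: 1 month at 1.45% → £2,328,000 × 1.45% × 1/12 = £2,813.0000
1 May – 30 June 2011: 2 months at 1.4% → £2,328,000 × 1.4% × 2/12 = £5,432.0000
1 July – 31 December 2011: 6 months at 0.9% → £2,328,000 × 0.9% × 6/12 = £10,476.0000
Total = £21,340.0000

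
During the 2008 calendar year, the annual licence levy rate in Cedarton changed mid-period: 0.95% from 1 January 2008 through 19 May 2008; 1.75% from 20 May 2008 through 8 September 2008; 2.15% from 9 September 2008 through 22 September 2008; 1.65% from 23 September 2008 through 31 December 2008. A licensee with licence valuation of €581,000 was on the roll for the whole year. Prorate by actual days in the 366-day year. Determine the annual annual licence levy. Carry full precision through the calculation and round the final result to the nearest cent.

€8,319.73

1 January – 19 May 2008: 140 days at 0.95% → €581,000 × 0.95% × 140/366 = €2,111.2842
20 May – 8 September 2008: 112 days at 1.75% → €581,000 × 1.75% × 112/366 = €3,111.3661
9 September – 22 September 2008: 14 days at 2.15% → €581,000 × 2.15% × 14/366 = €477.8169
23 September – 31 December 2008: 100 days at 1.65% → €581,000 × 1.65% × 100/366 = €2,619.2623
Total = €8,319.7295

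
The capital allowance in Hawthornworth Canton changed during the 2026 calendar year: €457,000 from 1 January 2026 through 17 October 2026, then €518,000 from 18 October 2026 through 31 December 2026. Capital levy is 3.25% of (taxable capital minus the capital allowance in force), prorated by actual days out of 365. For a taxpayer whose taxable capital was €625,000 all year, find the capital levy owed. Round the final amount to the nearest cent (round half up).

€5,052.64

1 January – 17 October 2026: 290 days, exemption €457,000 → (€625,000 − €457,000) × 3.25% × 290/365 = €4,338.0822
18 October – 31 December 2026: 75 days, exemption €518,000 → (€625,000 − €518,000) × 3.25% × 75/365 = €714.5548
Total = €5,052.6370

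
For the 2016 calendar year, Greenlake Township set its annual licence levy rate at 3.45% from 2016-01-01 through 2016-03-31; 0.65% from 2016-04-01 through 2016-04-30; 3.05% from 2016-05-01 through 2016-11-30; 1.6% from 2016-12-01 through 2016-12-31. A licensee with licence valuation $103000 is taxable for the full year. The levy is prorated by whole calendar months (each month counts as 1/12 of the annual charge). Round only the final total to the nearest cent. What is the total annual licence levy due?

2016-01-01 to 2016-03-31: 3 months at 3.45% → $103000 × 3.45% × 3/12 = $888.3750
2016-04-01 to 2016-04-30: 1 month at 0.65% → $103000 × 0.65% × 1/12 = $55.7917
2016-05-01 to 2016-11-30: 7 months at 3.05% → $103000 × 3.05% × 7/12 = $1832.5417
2016-12-01 to 2016-12-31: 1 month at 1.6% → $103000 × 1.6% × 1/12 = $137.3333
Total = $2914.0417

$2914.04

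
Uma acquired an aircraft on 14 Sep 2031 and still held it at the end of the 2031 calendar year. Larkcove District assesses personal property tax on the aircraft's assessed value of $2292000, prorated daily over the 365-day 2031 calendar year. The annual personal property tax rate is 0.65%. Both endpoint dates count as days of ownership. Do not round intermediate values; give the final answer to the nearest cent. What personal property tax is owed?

Days held (14 Sep – 31 Dec 2031): 109 out of 365
Tax = $2292000 × 0.65% × 109/365 = $4448.9918

$4448.99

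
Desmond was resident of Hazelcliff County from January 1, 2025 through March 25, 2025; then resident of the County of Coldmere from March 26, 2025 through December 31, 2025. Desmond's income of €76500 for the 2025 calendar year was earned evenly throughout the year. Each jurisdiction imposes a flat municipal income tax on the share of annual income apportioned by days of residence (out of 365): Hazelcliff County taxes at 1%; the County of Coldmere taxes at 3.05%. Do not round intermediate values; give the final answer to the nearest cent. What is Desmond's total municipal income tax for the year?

€1972.34

Hazelcliff County, January 1 – March 25, 2025: 84 days → €76500 × 1% × 84/365 = €176.0548
The County of Coldmere, March 26 – December 31, 2025: 281 days → €76500 × 3.05% × 281/365 = €1796.2829
Total = €1972.3377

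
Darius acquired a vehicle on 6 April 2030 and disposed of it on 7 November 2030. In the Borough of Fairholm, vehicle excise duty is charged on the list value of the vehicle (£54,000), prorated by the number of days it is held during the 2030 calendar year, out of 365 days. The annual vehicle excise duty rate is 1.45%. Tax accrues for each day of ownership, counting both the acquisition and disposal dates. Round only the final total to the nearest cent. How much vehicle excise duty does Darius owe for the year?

£463.36

Days held (6 April – 7 November 2030): 216 out of 365
Tax = £54,000 × 1.45% × 216/365 = £463.3644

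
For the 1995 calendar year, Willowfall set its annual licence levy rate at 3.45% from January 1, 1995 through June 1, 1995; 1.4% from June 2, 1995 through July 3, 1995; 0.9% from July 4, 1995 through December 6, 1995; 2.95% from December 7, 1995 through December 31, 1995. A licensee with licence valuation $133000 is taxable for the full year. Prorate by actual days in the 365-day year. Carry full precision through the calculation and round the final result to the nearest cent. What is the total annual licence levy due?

January 1 – June 1, 1995: 152 days at 3.45% → $133000 × 3.45% × 152/365 = $1910.8274
June 2 – July 3, 1995: 32 days at 1.4% → $133000 × 1.4% × 32/365 = $163.2438
July 4 – December 6, 1995: 156 days at 0.9% → $133000 × 0.9% × 156/365 = $511.5945
December 7 – December 31, 1995: 25 days at 2.95% → $133000 × 2.95% × 25/365 = $268.7329
Total = $2854.3986

$2854.40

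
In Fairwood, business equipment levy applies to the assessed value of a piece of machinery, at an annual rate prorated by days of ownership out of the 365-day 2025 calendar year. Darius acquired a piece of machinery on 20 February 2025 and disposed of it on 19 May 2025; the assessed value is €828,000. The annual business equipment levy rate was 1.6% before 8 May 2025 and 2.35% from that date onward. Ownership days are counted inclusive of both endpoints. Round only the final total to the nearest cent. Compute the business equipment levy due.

20 February – 7 May 2025: 77 days at 1.6% → €828,000 × 1.6% × 77/365 = €2,794.7836
8 May – 19 May 2025: 12 days at 2.35% → €828,000 × 2.35% × 12/365 = €639.7151
Total = €3,434.4986

€3,434.50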